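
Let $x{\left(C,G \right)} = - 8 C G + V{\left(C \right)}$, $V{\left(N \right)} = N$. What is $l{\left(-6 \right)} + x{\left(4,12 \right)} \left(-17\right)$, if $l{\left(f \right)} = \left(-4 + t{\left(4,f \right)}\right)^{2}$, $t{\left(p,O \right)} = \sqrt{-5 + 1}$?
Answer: $6472 - 16 i \approx 6472.0 - 16.0 i$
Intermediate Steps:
$t{\left(p,O \right)} = 2 i$ ($t{\left(p,O \right)} = \sqrt{-4} = 2 i$)
$l{\left(f \right)} = \left(-4 + 2 i\right)^{2}$
$x{\left(C,G \right)} = C - 8 C G$ ($x{\left(C,G \right)} = - 8 C G + C = C - 8 C G$)
$l{\left(-6 \right)} + x{\left(4,12 \right)} \left(-17\right) = \left(12 - 16 i\right) + 4 \left(1 - 96\right) \left(-17\right) = \left(12 - 16 i\right) + 4 \left(-95\right) \left(-17\right) = \left(12 - 16 i\right) - -6460 = \left(12 - 16 i\right) + 6460 = 6472 - 16 i$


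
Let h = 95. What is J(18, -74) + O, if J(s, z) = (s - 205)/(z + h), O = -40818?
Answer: -857365/21 ≈ -40827.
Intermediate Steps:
J(s, z) = (-205 + s)/(95 + z) (J(s, z) = (s - 205)/(z + 95) = (-205 + s)/(95 + z))
J(18, -74) + O = (-205 + 18)/(95 - 74) - 40818 = -187/21 - 40818 = -857365/21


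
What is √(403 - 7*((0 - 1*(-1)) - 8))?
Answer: 2*√113 ≈ 21.260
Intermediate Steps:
√(403 - 7*((0 - 1*(-1)) - 8)) = √(403 - 7*((0 + 1) - 8)) = √(403 - 7*(1 - 8)) = √(403 - 7*(-7)) = √(403 + 49) = √452 = 2*√113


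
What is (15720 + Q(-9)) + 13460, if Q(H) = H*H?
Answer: 29261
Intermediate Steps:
Q(H) = H**2
(15720 + Q(-9)) + 13460 = (15720 + (-9)**2) + 13460 = (15720 + 81) + 13460 = 15801 + 13460 = 29261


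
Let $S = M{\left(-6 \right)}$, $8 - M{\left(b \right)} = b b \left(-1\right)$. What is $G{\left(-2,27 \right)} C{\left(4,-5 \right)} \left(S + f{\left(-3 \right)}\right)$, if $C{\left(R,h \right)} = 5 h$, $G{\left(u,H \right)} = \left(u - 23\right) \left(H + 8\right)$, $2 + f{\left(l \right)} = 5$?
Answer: $1028125$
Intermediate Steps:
$M{\left(b \right)} = 8 + b^{2}$ ($M{\left(b \right)} = 8 - b b \left(-1\right) = 8 - b^{2} \left(-1\right) = 8 - - b^{2} = 8 + b^{2}$)
$f{\left(l \right)} = 3$ ($f{\left(l \right)} = -2 + 5 = 3$)
$G{\left(u,H \right)} = \left(-23 + u\right) \left(8 + H\right)$
$S = 44$ ($S = 8 + \left(-6\right)^{2} = 8 + 36 = 44$)
$G{\left(-2,27 \right)} C{\left(4,-5 \right)} \left(S + f{\left(-3 \right)}\right) = \left(-184 - 621 + 8 \left(-2\right) + 27 \left(-2\right)\right) 5 \left(-5\right) \left(44 + 3\right) = \left(-184 - 621 - 16 - 54\right) \left(\left(-25\right) 47\right) = \left(-875\right) \left(-1175\right) = 1028125$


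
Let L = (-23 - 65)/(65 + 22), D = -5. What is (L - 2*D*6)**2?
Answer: 26337424/7569 ≈ 3479.6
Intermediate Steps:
L = -88/87 ≈ -1.0115
(L - 2*D*6)**2 = (-88/87 - 2*(-5)*6)**2 = (-88/87 + 10*6)**2 = (-88/87 + 60)**2 = (5132/87)**2 = 26337424/7569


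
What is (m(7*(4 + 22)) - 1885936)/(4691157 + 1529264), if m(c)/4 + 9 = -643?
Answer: -1888544/6220421 ≈ -0.30360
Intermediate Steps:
m(c) = -2608 (m(c) = -36 + 4*(-643) = -36 - 2572 = -2608)
(m(7*(4 + 22)) - 1885936)/(4691157 + 1529264) = (-2608 - 1885936)/(4691157 + 1529264) = -1888544/6220421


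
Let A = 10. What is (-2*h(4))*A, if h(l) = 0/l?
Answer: 0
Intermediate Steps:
h(l) = 0
(-2*h(4))*A = -2*0*10 = 0*10 = 0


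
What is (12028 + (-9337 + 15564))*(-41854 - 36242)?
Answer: -1425642480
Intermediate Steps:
(12028 + (-9337 + 15564))*(-41854 - 36242) = (12028 + 6227)*(-78096) = 18255*(-78096) = -1425642480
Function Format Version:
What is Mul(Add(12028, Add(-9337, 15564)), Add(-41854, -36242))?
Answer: -1425642480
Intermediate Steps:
Mul(Add(12028, Add(-9337, 15564)), Add(-41854, -36242)) = Mul(Add(12028, 6227), -78096) = Mul(18255, -78096) = -1425642480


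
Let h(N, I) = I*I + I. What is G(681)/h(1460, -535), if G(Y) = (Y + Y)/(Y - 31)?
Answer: 227/30949750 ≈ 7.3345e-6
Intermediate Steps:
G(Y) = 2*Y/(-31 + Y) (G(Y) = (2*Y)/(-31 + Y) = 2*Y/(-31 + Y))
h(N, I) = I + I² (h(N, I) = I² + I = I + I²)
G(681)/h(1460, -535) = (2*681/(-31 + 681))/((-535*(1 - 535))) = (2*681/650)/((-535*(-534))) = (2*681*(1/650))/285690 = (681/325)*(1/285690) = 227/30949750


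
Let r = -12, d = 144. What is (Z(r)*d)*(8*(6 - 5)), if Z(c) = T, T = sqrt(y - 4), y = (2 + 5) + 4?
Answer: 1152*sqrt(7) ≈ 3047.9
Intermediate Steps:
y = 11 (y = 7 + 4 = 11)
T = sqrt(7) (T = sqrt(11 - 4) = sqrt(7) ≈ 2.6458)
Z(c) = sqrt(7)
(Z(r)*d)*(8*(6 - 5)) = (sqrt(7)*144)*(8*(6 - 5)) = (144*sqrt(7))*(8*1) = (144*sqrt(7))*8 = 1152*sqrt(7)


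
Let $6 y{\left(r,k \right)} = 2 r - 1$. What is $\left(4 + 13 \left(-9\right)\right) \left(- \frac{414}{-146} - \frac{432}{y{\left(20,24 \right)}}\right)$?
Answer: $\frac{6823053}{949} \approx 7189.7$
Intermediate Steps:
$y{\left(r,k \right)} = - \frac{1}{6} + \frac{r}{3}$ ($y{\left(r,k \right)} = \frac{2 r - 1}{6} = \frac{-1 + 2 r}{6} = - \frac{1}{6} + \frac{r}{3}$)
$\left(4 + 13 \left(-9\right)\right) \left(- \frac{414}{-146} - \frac{432}{y{\left(20,24 \right)}}\right) = \left(4 + 13 \left(-9\right)\right) \left(- \frac{414}{-146} - \frac{432}{- \frac{1}{6} + \frac{1}{3} \cdot 20}\right) = \left(4 - 117\right) \left(\left(-414\right) \left(- \frac{1}{146}\right) - \frac{432}{- \frac{1}{6} + \frac{20}{3}}\right) = - 113 \left(\frac{207}{73} - \frac{432}{\frac{13}{2}}\right) = - 113 \left(\frac{207}{73} - \frac{864}{13}\right) = \left(-113\right) \left(- \frac{60381}{949}\right) = \frac{6823053}{949}$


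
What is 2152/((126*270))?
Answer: 538/8505 ≈ 0.063257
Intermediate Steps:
2152/((126*270)) = 2152/34020 = 2152*(1/34020) = 538/8505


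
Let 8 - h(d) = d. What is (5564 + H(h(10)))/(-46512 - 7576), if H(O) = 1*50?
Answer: -2807/27044 ≈ -0.10379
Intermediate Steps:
h(d) = 8 - d
H(O) = 50
(5564 + H(h(10)))/(-46512 - 7576) = (5564 + 50)/(-46512 - 7576) = 5614/(-54088) = 5614*(-1/54088) = -2807/27044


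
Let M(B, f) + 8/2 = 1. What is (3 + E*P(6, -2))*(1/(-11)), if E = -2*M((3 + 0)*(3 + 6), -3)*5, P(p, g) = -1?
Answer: 27/11 ≈ 2.4545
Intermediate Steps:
M(B, f) = -3 (M(B, f) = -4 + 1 = -3)
E = 30 (E = -2*(-3)*5 = 6*5 = 30)
(3 + E*P(6, -2))*(1/(-11)) = (3 + 30*(-1))*(1/(-11)) = (3 - 30)*(1*(-1/11)) = -27*(-1/11) = 27/11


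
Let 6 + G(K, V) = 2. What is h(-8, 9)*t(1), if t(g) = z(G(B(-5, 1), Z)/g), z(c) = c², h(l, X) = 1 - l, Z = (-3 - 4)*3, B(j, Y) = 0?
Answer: 144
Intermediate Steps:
Z = -21 (Z = -7*3 = -21)
G(K, V) = -4 (G(K, V) = -6 + 2 = -4)
t(g) = 16/g² (t(g) = (-4/g)² = 16/g²)
h(-8, 9)*t(1) = (1 - 1*(-8))*(16/1²) = (1 + 8)*(16*1) = 9*16 = 144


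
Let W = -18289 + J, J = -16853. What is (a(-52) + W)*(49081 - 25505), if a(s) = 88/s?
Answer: -10771119968/13 ≈ -8.2855e+8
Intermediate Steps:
W = -35142 (W = -18289 - 16853 = -35142)
(a(-52) + W)*(49081 - 25505) = (88/(-52) - 35142)*(49081 - 25505) = (88*(-1/52) - 35142)*23576 = (-22/13 - 35142)*23576 = -456868/13*23576 = -10771119968/13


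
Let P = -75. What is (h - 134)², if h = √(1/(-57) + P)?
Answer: 1019216/57 - 536*I*√60933/57 ≈ 17881.0 - 2321.2*I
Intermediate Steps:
h = 2*I*√60933/57 (h = √(1/(-57) - 75) = √(-1/57 - 75) = √(-4276/57) = 2*I*√60933/57 ≈ 8.6613*I)
(h - 134)² = (2*I*√60933/57 - 134)² = (-134 + 2*I*√60933/57)²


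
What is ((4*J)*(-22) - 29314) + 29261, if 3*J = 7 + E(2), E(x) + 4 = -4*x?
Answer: 281/3 ≈ 93.667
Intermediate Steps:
E(x) = -4 - 4*x
J = -5/3 (J = (7 + (-4 - 4*2))/3 = (7 + (-4 - 8))/3 = (7 - 12)/3 = (1/3)*(-5) = -5/3 ≈ -1.6667)
((4*J)*(-22) - 29314) + 29261 = ((4*(-5/3))*(-22) - 29314) + 29261 = (-20/3*(-22) - 29314) + 29261 = (440/3 - 29314) + 29261 = -87502/3 + 29261 = 281/3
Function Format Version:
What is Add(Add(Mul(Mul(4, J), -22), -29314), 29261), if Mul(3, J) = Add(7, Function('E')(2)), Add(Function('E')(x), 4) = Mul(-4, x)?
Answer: Rational(281, 3) ≈ 93.667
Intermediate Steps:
Function('E')(x) = Add(-4, Mul(-4, x))
J = Rational(-5, 3) (J = Mul(Rational(1, 3), Add(7, Add(-4, Mul(-4, 2)))) = Mul(Rational(1, 3), Add(7, Add(-4, -8))) = Mul(Rational(1, 3), Add(7, -12)) = Mul(Rational(1, 3), -5) = Rational(-5, 3) ≈ -1.6667)
Add(Add(Mul(Mul(4, J), -22), -29314), 29261) = Add(Add(Mul(Mul(4, Rational(-5, 3)), -22), -29314), 29261) = Add(Add(Mul(Rational(-20, 3), -22), -29314), 29261) = Add(Add(Rational(440, 3), -29314), 29261) = Add(Rational(-87502, 3), 29261) = Rational(281, 3)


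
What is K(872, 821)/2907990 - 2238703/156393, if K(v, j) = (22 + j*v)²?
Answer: 1484342950890647/8422023705 ≈ 1.7625e+5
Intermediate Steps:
K(872, 821)/2907990 - 2238703/156393 = (22 + 821*872)²/2907990 - 2238703/156393 = (22 + 715912)²*(1/2907990) - 2238703*1/156393 = 715934²*(1/2907990) - 2238703/156393 = 512561492356*(1/2907990) - 2238703/156393 = 256280746178/1453995 - 2238703/156393 = 1484342950890647/8422023705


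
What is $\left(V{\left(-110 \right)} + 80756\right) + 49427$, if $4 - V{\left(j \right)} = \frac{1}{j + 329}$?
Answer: $\frac{28510952}{219} \approx 1.3019 \cdot 10^{5}$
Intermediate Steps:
$V{\left(j \right)} = 4 - \frac{1}{329 + j}$ ($V{\left(j \right)} = 4 - \frac{1}{j + 329} = 4 - \frac{1}{329 + j}$)
$\left(V{\left(-110 \right)} + 80756\right) + 49427 = \left(\frac{1315 + 4 \left(-110\right)}{329 - 110} + 80756\right) + 49427 = \left(\frac{1315 - 440}{219} + 80756\right) + 49427 = \left(\frac{1}{219} \cdot 875 + 80756\right) + 49427 = \left(\frac{875}{219} + 80756\right) + 49427 = \frac{17686439}{219} + 49427 = \frac{28510952}{219}$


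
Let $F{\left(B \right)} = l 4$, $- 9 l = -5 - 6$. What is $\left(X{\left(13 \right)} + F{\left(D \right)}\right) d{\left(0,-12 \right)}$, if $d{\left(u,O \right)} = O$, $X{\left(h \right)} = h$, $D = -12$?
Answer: $- \frac{644}{3} \approx -214.67$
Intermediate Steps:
$l = \frac{11}{9}$ ($l = - \frac{-5 - 6}{9} = \left(- \frac{1}{9}\right) \left(-11\right) = \frac{11}{9} \approx 1.2222$)
$F{\left(B \right)} = \frac{44}{9}$ ($F{\left(B \right)} = \frac{11}{9} \cdot 4 = \frac{44}{9}$)
$\left(X{\left(13 \right)} + F{\left(D \right)}\right) d{\left(0,-12 \right)} = \left(13 + \frac{44}{9}\right) \left(-12\right) = \frac{161}{9} \left(-12\right) = - \frac{644}{3}$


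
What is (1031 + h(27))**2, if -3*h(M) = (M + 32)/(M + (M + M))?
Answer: 62737224676/59049 ≈ 1.0625e+6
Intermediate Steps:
h(M) = -(32 + M)/(9*M) (h(M) = -(M + 32)/(3*(M + (M + M))) = -(32 + M)/(3*(M + 2*M)) = -(32 + M)/(3*(3*M)) = -(32 + M)*1/(3*M)/3 = -(32 + M)/(9*M))
(1031 + h(27))**2 = (1031 + (1/9)*(-32 - 1*27)/27)**2 = (1031 + (1/9)*(1/27)*(-32 - 27))**2 = (1031 + (1/9)*(1/27)*(-59))**2 = (1031 - 59/243)**2 = (250474/243)**2 = 62737224676/59049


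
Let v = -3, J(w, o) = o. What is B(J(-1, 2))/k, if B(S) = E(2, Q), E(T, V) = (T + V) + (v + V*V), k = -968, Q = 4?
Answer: -19/968 ≈ -0.019628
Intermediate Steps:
E(T, V) = -3 + T + V + V² (E(T, V) = (T + V) + (-3 + V*V) = (T + V) + (-3 + V²) = -3 + T + V + V²)
B(S) = 19 (B(S) = -3 + 2 + 4 + 4² = -3 + 2 + 4 + 16 = 19)
B(J(-1, 2))/k = 19/(-968) = 19*(-1/968) = -19/968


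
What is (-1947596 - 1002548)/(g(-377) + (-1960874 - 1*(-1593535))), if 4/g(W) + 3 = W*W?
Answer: 209646083072/26104211355 ≈ 8.0311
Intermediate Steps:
g(W) = 4/(-3 + W**2) (g(W) = 4/(-3 + W*W) = 4/(-3 + W**2))
(-1947596 - 1002548)/(g(-377) + (-1960874 - 1*(-1593535))) = (-1947596 - 1002548)/(4/(-3 + (-377)**2) + (-1960874 - 1*(-1593535))) = -2950144/(4/(-3 + 142129) + (-1960874 + 1593535)) = -2950144/(4/142126 - 367339) = -2950144/(4*(1/142126) - 367339) = -2950144/(2/71063 - 367339) = -2950144/(-26104211355/71063) = -2950144*(-71063/26104211355) = 209646083072/26104211355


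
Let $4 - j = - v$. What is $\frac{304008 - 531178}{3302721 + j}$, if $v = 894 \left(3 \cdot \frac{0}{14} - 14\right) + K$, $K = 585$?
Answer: $- \frac{113585}{1645397} \approx -0.069032$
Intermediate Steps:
$v = -11931$ ($v = 894 \left(3 \cdot \frac{0}{14} - 14\right) + 585 = 894 \left(3 \cdot 0 \cdot \frac{1}{14} - 14\right) + 585 = 894 \left(3 \cdot 0 - 14\right) + 585 = 894 \left(0 - 14\right) + 585 = 894 \left(-14\right) + 585 = -12516 + 585 = -11931$)
$j = -11927$ ($j = 4 - \left(-1\right) \left(-11931\right) = 4 - 11931 = -11927$)
$\frac{304008 - 531178}{3302721 + j} = \frac{304008 - 531178}{3302721 - 11927} = - \frac{227170}{3290794} = \left(-227170\right) \frac{1}{3290794} = - \frac{113585}{1645397}$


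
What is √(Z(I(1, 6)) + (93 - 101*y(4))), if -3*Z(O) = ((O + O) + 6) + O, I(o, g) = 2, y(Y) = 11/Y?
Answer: I*√755/2 ≈ 13.739*I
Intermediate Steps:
Z(O) = -2 - O (Z(O) = -(((O + O) + 6) + O)/3 = -((2*O + 6) + O)/3 = -((6 + 2*O) + O)/3 = -(6 + 3*O)/3 = -2 - O)
√(Z(I(1, 6)) + (93 - 101*y(4))) = √((-2 - 1*2) + (93 - 1111/4)) = √((-2 - 2) + (93 - 1111/4)) = √(-4 + (93 - 101*11/4)) = √(-4 + (93 - 1111/4)) = √(-4 - 739/4) = √(-755/4) = I*√755/2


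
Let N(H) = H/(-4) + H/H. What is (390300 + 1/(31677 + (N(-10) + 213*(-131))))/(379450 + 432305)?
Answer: 2948716502/6132809025 ≈ 0.48081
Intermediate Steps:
N(H) = 1 - H/4 (N(H) = H*(-¼) + 1 = -H/4 + 1 = 1 - H/4)
(390300 + 1/(31677 + (N(-10) + 213*(-131))))/(379450 + 432305) = (390300 + 1/(31677 + ((1 - ¼*(-10)) + 213*(-131))))/(379450 + 432305) = (390300 + 1/(31677 + ((1 + 5/2) - 27903)))/811755 = (390300 + 1/(31677 + (7/2 - 27903)))*(1/811755) = (390300 + 1/(31677 - 55799/2))*(1/811755) = (390300 + 1/(7555/2))*(1/811755) = (390300 + 2/7555)*(1/811755) = (2948716502/7555)*(1/811755) = 2948716502/6132809025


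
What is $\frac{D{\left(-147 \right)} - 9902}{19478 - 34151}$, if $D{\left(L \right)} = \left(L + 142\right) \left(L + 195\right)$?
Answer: $\frac{10142}{14673} \approx 0.6912$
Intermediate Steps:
$D{\left(L \right)} = \left(142 + L\right) \left(195 + L\right)$
$\frac{D{\left(-147 \right)} - 9902}{19478 - 34151} = \frac{\left(27690 + \left(-147\right)^{2} + 337 \left(-147\right)\right) - 9902}{19478 - 34151} = \frac{\left(27690 + 21609 - 49539\right) - 9902}{-14673} = \left(-240 - 9902\right) \left(- \frac{1}{14673}\right) = \left(-10142\right) \left(- \frac{1}{14673}\right) = \frac{10142}{14673}$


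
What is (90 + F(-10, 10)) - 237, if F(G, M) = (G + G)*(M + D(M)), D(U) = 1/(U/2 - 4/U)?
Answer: -8081/23 ≈ -351.35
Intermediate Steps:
D(U) = 1/(U/2 - 4/U) (D(U) = 1/(U*(1/2) - 4/U) = 1/(U/2 - 4/U))
F(G, M) = 2*G*(M + 2*M/(-8 + M**2)) (F(G, M) = (G + G)*(M + 2*M/(-8 + M**2)) = (2*G)*(M + 2*M/(-8 + M**2)) = 2*G*(M + 2*M/(-8 + M**2)))
(90 + F(-10, 10)) - 237 = (90 + 2*(-10)*10*(-6 + 10**2)/(-8 + 10**2)) - 237 = (90 + 2*(-10)*10*(-6 + 100)/(-8 + 100)) - 237 = (90 + 2*(-10)*10*94/92) - 237 = (90 + 2*(-10)*10*(1/92)*94) - 237 = (90 - 4700/23) - 237 = -2630/23 - 237 = -8081/23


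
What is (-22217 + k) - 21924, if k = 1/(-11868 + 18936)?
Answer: -311988587/7068 ≈ -44141.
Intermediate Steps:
k = 1/7068 ≈ 0.00014148
(-22217 + k) - 21924 = (-22217 + 1/7068) - 21924 = -157029755/7068 - 21924 = -311988587/7068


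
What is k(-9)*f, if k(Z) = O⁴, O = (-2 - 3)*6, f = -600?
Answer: -486000000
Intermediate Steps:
O = -30 (O = -5*6 = -30)
k(Z) = 810000 (k(Z) = (-30)⁴ = 810000)
k(-9)*f = 810000*(-600) = -486000000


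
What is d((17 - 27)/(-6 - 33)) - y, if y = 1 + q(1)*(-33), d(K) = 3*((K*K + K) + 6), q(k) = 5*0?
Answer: 9109/507 ≈ 17.966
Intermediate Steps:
q(k) = 0
d(K) = 18 + 3*K + 3*K² (d(K) = 3*((K² + K) + 6) = 3*((K + K²) + 6) = 3*(6 + K + K²) = 18 + 3*K + 3*K²)
y = 1 (y = 1 + 0*(-33) = 1 + 0 = 1)
d((17 - 27)/(-6 - 33)) - y = (18 + 3*((17 - 27)/(-6 - 33)) + 3*((17 - 27)/(-6 - 33))²) - 1*1 = (18 + 3*(-10/(-39)) + 3*(-10/(-39))²) - 1 = (18 + 3*(-10*(-1/39)) + 3*(-10*(-1/39))²) - 1 = (18 + 3*(10/39) + 3*(10/39)²) - 1 = (18 + 10/13 + 3*(100/1521)) - 1 = (18 + 10/13 + 100/507) - 1 = 9616/507 - 1 = 9109/507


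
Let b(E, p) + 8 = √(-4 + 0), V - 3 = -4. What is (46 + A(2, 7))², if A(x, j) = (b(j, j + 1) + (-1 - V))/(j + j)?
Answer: (318 + I)²/49 ≈ 2063.7 + 12.98*I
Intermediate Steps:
V = -1 (V = 3 - 4 = -1)
b(E, p) = -8 + 2*I (b(E, p) = -8 + √(-4 + 0) = -8 + √(-4) = -8 + 2*I)
A(x, j) = (-8 + 2*I)/(2*j) (A(x, j) = ((-8 + 2*I) + (-1 - 1*(-1)))/(j + j) = ((-8 + 2*I) + (-1 + 1))/((2*j)) = ((-8 + 2*I) + 0)*(1/(2*j)) = (-8 + 2*I)*(1/(2*j)) = (-8 + 2*I)/(2*j))
(46 + A(2, 7))² = (46 + (-4 + I)/7)² = (46 + (-4/7 + I/7))² = (318/7 + I/7)²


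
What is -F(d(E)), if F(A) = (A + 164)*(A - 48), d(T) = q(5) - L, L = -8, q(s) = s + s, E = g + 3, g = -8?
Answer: 5460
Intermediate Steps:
E = -5 (E = -8 + 3 = -5)
q(s) = 2*s
d(T) = 18 (d(T) = 2*5 - 1*(-8) = 10 + 8 = 18)
F(A) = (-48 + A)*(164 + A) (F(A) = (164 + A)*(-48 + A) = (-48 + A)*(164 + A))
-F(d(E)) = -(-7872 + 18**2 + 116*18) = -(-7872 + 324 + 2088) = -1*(-5460) = 5460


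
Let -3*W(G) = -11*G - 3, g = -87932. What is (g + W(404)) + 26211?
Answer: -180716/3 ≈ -60239.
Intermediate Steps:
W(G) = 1 + 11*G/3 (W(G) = -(-11*G - 3)/3 = -(-3 - 11*G)/3 = 1 + 11*G/3)
(g + W(404)) + 26211 = (-87932 + (1 + (11/3)*404)) + 26211 = (-87932 + (1 + 4444/3)) + 26211 = (-87932 + 4447/3) + 26211 = -259349/3 + 26211 = -180716/3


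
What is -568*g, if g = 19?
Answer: -10792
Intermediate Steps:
-568*g = -568*19 = -10792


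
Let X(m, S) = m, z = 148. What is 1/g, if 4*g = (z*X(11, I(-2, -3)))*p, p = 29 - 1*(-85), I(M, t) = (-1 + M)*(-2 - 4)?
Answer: 1/46398 ≈ 2.1553e-5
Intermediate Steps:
I(M, t) = 6 - 6*M (I(M, t) = (-1 + M)*(-6) = 6 - 6*M)
p = 114 (p = 29 + 85 = 114)
g = 46398 (g = ((148*11)*114)/4 = (1628*114)/4 = (1/4)*185592 = 46398)
1/g = 1/46398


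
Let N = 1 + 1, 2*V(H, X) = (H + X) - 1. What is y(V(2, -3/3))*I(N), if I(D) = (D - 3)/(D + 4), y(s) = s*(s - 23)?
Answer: 0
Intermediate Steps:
V(H, X) = -½ + H/2 + X/2 (V(H, X) = ((H + X) - 1)/2 = (-1 + H + X)/2 = -½ + H/2 + X/2)
N = 2
y(s) = s*(-23 + s)
I(D) = (-3 + D)/(4 + D)
y(V(2, -3/3))*I(N) = ((-½ + (½)*2 + (-3/3)/2)*(-23 + (-½ + (½)*2 + (-3/3)/2)))*((-3 + 2)/(4 + 2)) = ((-½ + 1 + (-3*⅓)/2)*(-23 + (-½ + 1 + (-3*⅓)/2)))*(-1/6) = ((-½ + 1 + (½)*(-1))*(-23 + (-½ + 1 + (½)*(-1))))*((⅙)*(-1)) = ((-½ + 1 - ½)*(-23 + (-½ + 1 - ½)))*(-⅙) = (0*(-23 + 0))*(-⅙) = (0*(-23))*(-⅙) = 0*(-⅙) = 0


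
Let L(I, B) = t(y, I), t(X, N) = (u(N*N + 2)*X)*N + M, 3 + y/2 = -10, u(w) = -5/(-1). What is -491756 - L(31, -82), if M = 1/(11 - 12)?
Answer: -487725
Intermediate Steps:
u(w) = 5 (u(w) = -5*(-1) = 5)
y = -26 (y = -6 + 2*(-10) = -6 - 20 = -26)
M = -1 (M = 1/(-1) = -1)
t(X, N) = -1 + 5*N*X (t(X, N) = (5*X)*N - 1 = 5*N*X - 1 = -1 + 5*N*X)
L(I, B) = -1 - 130*I (L(I, B) = -1 + 5*I*(-26) = -1 - 130*I)
-491756 - L(31, -82) = -491756 - (-1 - 130*31) = -491756 - (-1 - 4030) = -491756 - 1*(-4031) = -491756 + 4031 = -487725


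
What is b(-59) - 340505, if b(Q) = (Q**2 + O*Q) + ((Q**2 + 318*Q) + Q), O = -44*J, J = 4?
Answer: -341980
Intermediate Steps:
O = -176 (O = -44*4 = -176)
b(Q) = 2*Q**2 + 143*Q (b(Q) = (Q**2 - 176*Q) + ((Q**2 + 318*Q) + Q) = (Q**2 - 176*Q) + (Q**2 + 319*Q) = 2*Q**2 + 143*Q)
b(-59) - 340505 = -59*(143 + 2*(-59)) - 340505 = -59*(143 - 118) - 340505 = -59*25 - 340505 = -1475 - 340505 = -341980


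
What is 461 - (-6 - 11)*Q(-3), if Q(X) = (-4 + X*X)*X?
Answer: 206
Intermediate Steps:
Q(X) = X*(-4 + X²) (Q(X) = (-4 + X²)*X = X*(-4 + X²))
461 - (-6 - 11)*Q(-3) = 461 - (-6 - 11)*(-3*(-4 + (-3)²)) = 461 - (-17)*(-3*(-4 + 9)) = 461 - (-17)*(-3*5) = 461 - (-17)*(-15) = 461 - 1*255 = 461 - 255 = 206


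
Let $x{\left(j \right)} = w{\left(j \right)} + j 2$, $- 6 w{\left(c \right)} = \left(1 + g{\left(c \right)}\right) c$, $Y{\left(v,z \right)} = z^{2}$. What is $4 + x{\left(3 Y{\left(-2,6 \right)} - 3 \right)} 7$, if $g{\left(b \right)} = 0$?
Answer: $\frac{2703}{2} \approx 1351.5$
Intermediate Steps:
$w{\left(c \right)} = - \frac{c}{6}$ ($w{\left(c \right)} = - \frac{\left(1 + 0\right) c}{6} = - \frac{1 c}{6} = - \frac{c}{6}$)
$x{\left(j \right)} = \frac{11 j}{6}$ ($x{\left(j \right)} = - \frac{j}{6} + j 2 = - \frac{j}{6} + 2 j = \frac{11 j}{6}$)
$4 + x{\left(3 Y{\left(-2,6 \right)} - 3 \right)} 7 = 4 + \frac{11 \left(3 \cdot 6^{2} - 3\right)}{6} \cdot 7 = 4 + \frac{11 \left(3 \cdot 36 - 3\right)}{6} \cdot 7 = 4 + \frac{11 \left(108 - 3\right)}{6} \cdot 7 = 4 + \frac{11}{6} \cdot 105 \cdot 7 = 4 + \frac{385}{2} \cdot 7 = 4 + \frac{2695}{2} = \frac{2703}{2}$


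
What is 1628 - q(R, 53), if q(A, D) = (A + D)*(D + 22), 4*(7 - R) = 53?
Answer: -7513/4 ≈ -1878.3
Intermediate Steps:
R = -25/4 (R = 7 - 1/4*53 = 7 - 53/4 = -25/4 ≈ -6.2500)
q(A, D) = (22 + D)*(A + D) (q(A, D) = (A + D)*(22 + D) = (22 + D)*(A + D))
1628 - q(R, 53) = 1628 - (53**2 + 22*(-25/4) + 22*53 - 25/4*53) = 1628 - (2809 - 275/2 + 1166 - 1325/4) = 1628 - 1*14025/4 = 1628 - 14025/4 = -7513/4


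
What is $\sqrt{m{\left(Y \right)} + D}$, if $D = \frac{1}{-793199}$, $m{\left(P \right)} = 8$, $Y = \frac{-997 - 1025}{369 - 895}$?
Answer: $\frac{\sqrt{5033316435609}}{793199} \approx 2.8284$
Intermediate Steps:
$Y = \frac{1011}{263}$ ($Y = - \frac{2022}{-526} = \left(-2022\right) \left(- \frac{1}{526}\right) = \frac{1011}{263} \approx 3.8441$)
$D = - \frac{1}{793199} \approx -1.2607 \cdot 10^{-6}$
$\sqrt{m{\left(Y \right)} + D} = \sqrt{8 - \frac{1}{793199}} = \sqrt{\frac{6345591}{793199}} = \frac{\sqrt{5033316435609}}{793199}$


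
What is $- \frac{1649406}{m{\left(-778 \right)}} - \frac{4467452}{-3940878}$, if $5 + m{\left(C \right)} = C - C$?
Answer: $\frac{3250065077864}{9852195} \approx 3.2988 \cdot 10^{5}$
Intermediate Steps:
$m{\left(C \right)} = -5$ ($m{\left(C \right)} = -5 + \left(C - C\right) = -5 + 0 = -5$)
$- \frac{1649406}{m{\left(-778 \right)}} - \frac{4467452}{-3940878} = - \frac{1649406}{-5} - \frac{4467452}{-3940878} = \left(-1649406\right) \left(- \frac{1}{5}\right) - - \frac{2233726}{1970439} = \frac{1649406}{5} + \frac{2233726}{1970439} = \frac{3250065077864}{9852195}$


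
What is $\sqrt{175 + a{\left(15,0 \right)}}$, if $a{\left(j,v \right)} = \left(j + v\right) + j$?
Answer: $\sqrt{205} \approx 14.318$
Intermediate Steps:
$a{\left(j,v \right)} = v + 2 j$
$\sqrt{175 + a{\left(15,0 \right)}} = \sqrt{175 + \left(0 + 2 \cdot 15\right)} = \sqrt{175 + \left(0 + 30\right)} = \sqrt{175 + 30} = \sqrt{205}$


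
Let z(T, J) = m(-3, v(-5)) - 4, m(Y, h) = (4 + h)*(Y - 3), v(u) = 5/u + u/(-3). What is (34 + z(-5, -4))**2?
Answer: 4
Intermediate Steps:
v(u) = 5/u - u/3 (v(u) = 5/u + u*(-1/3) = 5/u - u/3)
m(Y, h) = (-3 + Y)*(4 + h) (m(Y, h) = (4 + h)*(-3 + Y) = (-3 + Y)*(4 + h))
z(T, J) = -32 (z(T, J) = (-12 - 3*(5/(-5) - 1/3*(-5)) + 4*(-3) - 3*(5/(-5) - 1/3*(-5))) - 4 = (-12 - 3*(5*(-1/5) + 5/3) - 12 - 3*(5*(-1/5) + 5/3)) - 4 = (-12 - 3*(-1 + 5/3) - 12 - 3*(-1 + 5/3)) - 4 = (-12 - 3*2/3 - 12 - 3*2/3) - 4 = (-12 - 2 - 12 - 2) - 4 = -28 - 4 = -32)
(34 + z(-5, -4))**2 = (34 - 32)**2 = 2**2 = 4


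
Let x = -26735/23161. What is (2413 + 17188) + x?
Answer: 453952026/23161 ≈ 19600.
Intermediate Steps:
x = -26735/23161 (x = -26735*1/23161 = -26735/23161 ≈ -1.1543)
(2413 + 17188) + x = (2413 + 17188) - 26735/23161 = 19601 - 26735/23161 = 453952026/23161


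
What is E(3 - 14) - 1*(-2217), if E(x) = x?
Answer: 2206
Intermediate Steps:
E(3 - 14) - 1*(-2217) = (3 - 14) - 1*(-2217) = -11 + 2217 = 2206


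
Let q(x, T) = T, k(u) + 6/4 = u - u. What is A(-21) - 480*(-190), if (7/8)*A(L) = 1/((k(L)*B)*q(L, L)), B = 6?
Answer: 120657608/1323 ≈ 91200.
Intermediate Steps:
k(u) = -3/2 (k(u) = -3/2 + (u - u) = -3/2 + 0 = -3/2)
A(L) = -8/(63*L) (A(L) = 8/(7*(((-3/2*6)*L))) = 8/(7*((-9*L))) = 8*(-1/(9*L))/7 = -8/(63*L))
A(-21) - 480*(-190) = -8/63/(-21) - 480*(-190) = -8/63*(-1/21) + 91200 = 8/1323 + 91200 = 120657608/1323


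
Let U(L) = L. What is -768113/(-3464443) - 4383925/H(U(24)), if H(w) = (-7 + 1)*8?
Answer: 15187895148199/166293264 ≈ 91332.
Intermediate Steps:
H(w) = -48 (H(w) = -6*8 = -48)
-768113/(-3464443) - 4383925/H(U(24)) = -768113/(-3464443) - 4383925/(-48) = -768113*(-1/3464443) - 4383925*(-1/48) = 768113/3464443 + 4383925/48 = 15187895148199/166293264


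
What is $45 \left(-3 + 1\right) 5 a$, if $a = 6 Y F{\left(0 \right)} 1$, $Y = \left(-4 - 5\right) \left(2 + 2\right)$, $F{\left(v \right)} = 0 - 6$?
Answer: $-583200$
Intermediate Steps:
$F{\left(v \right)} = -6$ ($F{\left(v \right)} = 0 - 6 = -6$)
$Y = -36$ ($Y = \left(-9\right) 4 = -36$)
$a = 1296$ ($a = 6 \left(-36\right) \left(-6\right) 1 = 6 \cdot 216 \cdot 1 = 6 \cdot 216 = 1296$)
$45 \left(-3 + 1\right) 5 a = 45 \left(-3 + 1\right) 5 \cdot 1296 = 45 \left(\left(-2\right) 5\right) 1296 = 45 \left(-10\right) 1296 = \left(-450\right) 1296 = -583200$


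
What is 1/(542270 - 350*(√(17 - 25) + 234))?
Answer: 46037/21194151690 + 7*I*√2/2119415169 ≈ 2.1722e-6 + 4.6709e-9*I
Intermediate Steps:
1/(542270 - 350*(√(17 - 25) + 234)) = 1/(542270 - 350*(√(-8) + 234)) = 1/(542270 - 350*(2*I*√2 + 234)) = 1/(542270 - 350*(234 + 2*I*√2)) = 1/(542270 + (-81900 - 700*I*√2)) = 1/(460370 - 700*I*√2)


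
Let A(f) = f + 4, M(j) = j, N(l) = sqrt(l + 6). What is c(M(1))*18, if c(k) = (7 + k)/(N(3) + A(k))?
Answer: 18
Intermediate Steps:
N(l) = sqrt(6 + l)
A(f) = 4 + f
c(k) = 1 (c(k) = (7 + k)/(sqrt(6 + 3) + (4 + k)) = (7 + k)/(sqrt(9) + (4 + k)) = (7 + k)/(3 + (4 + k)) = (7 + k)/(7 + k) = 1)
c(M(1))*18 = 1*18 = 18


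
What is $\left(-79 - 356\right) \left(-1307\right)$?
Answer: $568545$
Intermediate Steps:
$\left(-79 - 356\right) \left(-1307\right) = \left(-435\right) \left(-1307\right) = 568545$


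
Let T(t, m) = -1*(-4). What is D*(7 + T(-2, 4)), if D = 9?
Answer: 99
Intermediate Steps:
T(t, m) = 4
D*(7 + T(-2, 4)) = 9*(7 + 4) = 9*11 = 99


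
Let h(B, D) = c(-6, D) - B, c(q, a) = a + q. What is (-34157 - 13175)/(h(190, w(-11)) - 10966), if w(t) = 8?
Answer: 23666/5577 ≈ 4.2435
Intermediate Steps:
h(B, D) = -6 + D - B (h(B, D) = (D - 6) - B = (-6 + D) - B = -6 + D - B)
(-34157 - 13175)/(h(190, w(-11)) - 10966) = (-34157 - 13175)/((-6 + 8 - 1*190) - 10966) = -47332/((-6 + 8 - 190) - 10966) = -47332/(-188 - 10966) = -47332/(-11154) = -47332*(-1/11154) = 23666/5577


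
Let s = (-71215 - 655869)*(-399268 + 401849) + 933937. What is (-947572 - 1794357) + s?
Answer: -1878411796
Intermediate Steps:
s = -1875669867 (s = -727084*2581 + 933937 = -1876603804 + 933937 = -1875669867)
(-947572 - 1794357) + s = (-947572 - 1794357) - 1875669867 = -2741929 - 1875669867 = -1878411796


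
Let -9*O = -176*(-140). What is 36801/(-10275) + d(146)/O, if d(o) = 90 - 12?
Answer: -30466323/8439200 ≈ -3.6101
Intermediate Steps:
O = -24640/9 (O = -(-176)*(-140)/9 = -⅑*24640 = -24640/9 ≈ -2737.8)
d(o) = 78
36801/(-10275) + d(146)/O = 36801/(-10275) + 78/(-24640/9) = 36801*(-1/10275) + 78*(-9/24640) = -12267/3425 - 351/12320 = -30466323/8439200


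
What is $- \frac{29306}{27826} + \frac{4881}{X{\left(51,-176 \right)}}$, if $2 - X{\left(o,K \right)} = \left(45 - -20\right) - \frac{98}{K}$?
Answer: $- \frac{6057977293}{77815409} \approx -77.851$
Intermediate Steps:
$X{\left(o,K \right)} = -63 + \frac{98}{K}$ ($X{\left(o,K \right)} = 2 - \left(\left(45 - -20\right) - \frac{98}{K}\right) = 2 - \left(\left(45 + 20\right) - \frac{98}{K}\right) = 2 - \left(65 - \frac{98}{K}\right) = -63 + \frac{98}{K}$)
$- \frac{29306}{27826} + \frac{4881}{X{\left(51,-176 \right)}} = - \frac{29306}{27826} + \frac{4881}{-63 + \frac{98}{-176}} = \left(-29306\right) \frac{1}{27826} + \frac{4881}{-63 + 98 \left(- \frac{1}{176}\right)} = - \frac{14653}{13913} + \frac{4881}{-63 - \frac{49}{88}} = - \frac{14653}{13913} + \frac{4881}{- \frac{5593}{88}} = - \frac{14653}{13913} + 4881 \left(- \frac{88}{5593}\right) = - \frac{14653}{13913} - \frac{429528}{5593} = - \frac{6057977293}{77815409}$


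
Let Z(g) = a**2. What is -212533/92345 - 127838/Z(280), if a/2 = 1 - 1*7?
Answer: -5917902431/6648840 ≈ -890.07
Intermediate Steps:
a = -12 (a = 2*(1 - 1*7) = 2*(1 - 7) = 2*(-6) = -12)
Z(g) = 144 (Z(g) = (-12)**2 = 144)
-212533/92345 - 127838/Z(280) = -212533/92345 - 127838/144 = -212533*1/92345 - 127838*1/144 = -212533/92345 - 63919/72 = -5917902431/6648840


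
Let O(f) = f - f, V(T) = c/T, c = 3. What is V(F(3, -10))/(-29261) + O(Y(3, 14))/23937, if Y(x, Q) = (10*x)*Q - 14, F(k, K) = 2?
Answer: -3/58522 ≈ -5.1263e-5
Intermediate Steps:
V(T) = 3/T
Y(x, Q) = -14 + 10*Q*x (Y(x, Q) = 10*Q*x - 14 = -14 + 10*Q*x)
O(f) = 0
V(F(3, -10))/(-29261) + O(Y(3, 14))/23937 = (3/2)/(-29261) + 0/23937 = (3*(½))*(-1/29261) + 0*(1/23937) = (3/2)*(-1/29261) + 0 = -3/58522 + 0 = -3/58522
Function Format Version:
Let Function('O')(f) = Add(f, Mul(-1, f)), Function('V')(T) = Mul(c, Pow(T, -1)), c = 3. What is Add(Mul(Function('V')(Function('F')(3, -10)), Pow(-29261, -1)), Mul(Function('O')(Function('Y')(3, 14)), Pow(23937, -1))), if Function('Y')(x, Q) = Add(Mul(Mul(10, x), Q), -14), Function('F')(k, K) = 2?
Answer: Rational(-3, 58522) ≈ -5.1263e-5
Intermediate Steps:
Function('V')(T) = Mul(3, Pow(T, -1))
Function('Y')(x, Q) = Add(-14, Mul(10, Q, x)) (Function('Y')(x, Q) = Add(Mul(10, Q, x), -14) = Add(-14, Mul(10, Q, x)))
Function('O')(f) = 0
Add(Mul(Function('V')(Function('F')(3, -10)), Pow(-29261, -1)), Mul(Function('O')(Function('Y')(3, 14)), Pow(23937, -1))) = Add(Mul(Mul(3, Pow(2, -1)), Pow(-29261, -1)), Mul(0, Pow(23937, -1))) = Add(Mul(Mul(3, Rational(1, 2)), Rational(-1, 29261)), Mul(0, Rational(1, 23937))) = Add(Mul(Rational(3, 2), Rational(-1, 29261)), 0) = Add(Rational(-3, 58522), 0) = Rational(-3, 58522)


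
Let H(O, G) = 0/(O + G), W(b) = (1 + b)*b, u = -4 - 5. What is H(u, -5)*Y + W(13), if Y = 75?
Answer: 182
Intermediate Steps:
u = -9
W(b) = b*(1 + b)
H(O, G) = 0 (H(O, G) = 0/(G + O) = 0)
H(u, -5)*Y + W(13) = 0*75 + 13*(1 + 13) = 0 + 13*14 = 0 + 182 = 182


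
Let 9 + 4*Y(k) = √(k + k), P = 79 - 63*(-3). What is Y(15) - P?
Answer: -1081/4 + √30/4 ≈ -268.88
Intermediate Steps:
P = 268 (P = 79 + 189 = 268)
Y(k) = -9/4 + √2*√k/4 (Y(k) = -9/4 + √(k + k)/4 = -9/4 + √(2*k)/4 = -9/4 + (√2*√k)/4 = -9/4 + √2*√k/4)
Y(15) - P = (-9/4 + √2*√15/4) - 1*268 = (-9/4 + √30/4) - 268 = -1081/4 + √30/4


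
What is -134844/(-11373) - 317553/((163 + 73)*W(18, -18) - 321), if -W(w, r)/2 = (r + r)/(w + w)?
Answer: -466325/223 ≈ -2091.1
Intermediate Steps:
W(w, r) = -2*r/w (W(w, r) = -2*(r + r)/(w + w) = -2*2*r/(2*w) = -2*2*r*1/(2*w) = -2*r/w)
-134844/(-11373) - 317553/((163 + 73)*W(18, -18) - 321) = -134844/(-11373) - 317553/((163 + 73)*(-2*(-18)/18) - 321) = -134844*(-1/11373) - 317553/(236*(-2*(-18)*1/18) - 321) = 2644/223 - 317553/(236*2 - 321) = 2644/223 - 317553/(472 - 321) = 2644/223 - 317553/151 = 2644/223 - 317553*1/151 = 2644/223 - 2103 = -466325/223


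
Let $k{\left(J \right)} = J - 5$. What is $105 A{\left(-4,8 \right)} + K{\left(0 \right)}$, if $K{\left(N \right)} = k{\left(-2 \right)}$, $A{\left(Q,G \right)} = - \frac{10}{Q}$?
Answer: $\frac{511}{2} \approx 255.5$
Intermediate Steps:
$k{\left(J \right)} = -5 + J$
$K{\left(N \right)} = -7$ ($K{\left(N \right)} = -5 - 2 = -7$)
$105 A{\left(-4,8 \right)} + K{\left(0 \right)} = 105 \left(- \frac{10}{-4}\right) - 7 = 105 \left(\left(-10\right) \left(- \frac{1}{4}\right)\right) - 7 = 105 \cdot \frac{5}{2} - 7 = \frac{525}{2} - 7 = \frac{511}{2}$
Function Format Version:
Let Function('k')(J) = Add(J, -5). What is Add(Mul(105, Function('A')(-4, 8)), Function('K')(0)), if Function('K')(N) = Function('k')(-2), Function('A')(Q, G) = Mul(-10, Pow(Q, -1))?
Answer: Rational(511, 2) ≈ 255.50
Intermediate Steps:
Function('k')(J) = Add(-5, J)
Function('K')(N) = -7 (Function('K')(N) = Add(-5, -2) = -7)
Add(Mul(105, Function('A')(-4, 8)), Function('K')(0)) = Add(Mul(105, Mul(-10, Pow(-4, -1))), -7) = Add(Mul(105, Mul(-10, Rational(-1, 4))), -7) = Add(Mul(105, Rational(5, 2)), -7) = Add(Rational(525, 2), -7) = Rational(511, 2)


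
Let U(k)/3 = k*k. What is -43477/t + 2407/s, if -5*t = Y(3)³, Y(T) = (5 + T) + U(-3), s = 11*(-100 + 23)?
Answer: 330306/148225 ≈ 2.2284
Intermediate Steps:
U(k) = 3*k² (U(k) = 3*(k*k) = 3*k²)
s = -847 (s = 11*(-77) = -847)
Y(T) = 32 + T (Y(T) = (5 + T) + 3*(-3)² = (5 + T) + 3*9 = (5 + T) + 27 = 32 + T)
t = -8575 (t = -(32 + 3)³/5 = -⅕*35³ = -⅕*42875 = -8575)
-43477/t + 2407/s = -43477/(-8575) + 2407/(-847) = -43477*(-1/8575) + 2407*(-1/847) = 6211/1225 - 2407/847 = 330306/148225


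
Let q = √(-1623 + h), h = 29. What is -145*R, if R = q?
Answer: -145*I*√1594 ≈ -5789.1*I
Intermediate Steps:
q = I*√1594 (q = √(-1623 + 29) = √(-1594) = I*√1594 ≈ 39.925*I)
R = I*√1594 ≈ 39.925*I
-145*R = -145*I*√1594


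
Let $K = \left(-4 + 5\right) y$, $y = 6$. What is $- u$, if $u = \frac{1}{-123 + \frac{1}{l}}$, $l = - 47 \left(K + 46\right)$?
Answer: $\frac{2444}{300613} \approx 0.0081301$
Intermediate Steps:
$K = 6$ ($K = \left(-4 + 5\right) 6 = 1 \cdot 6 = 6$)
$l = -2444$ ($l = - 47 \left(6 + 46\right) = \left(-47\right) 52 = -2444$)
$u = - \frac{2444}{300613}$ ($u = \frac{1}{-123 + \frac{1}{-2444}} = \frac{1}{-123 - \frac{1}{2444}} = \frac{1}{- \frac{300613}{2444}} = - \frac{2444}{300613} \approx -0.0081301$)
$- u = \left(-1\right) \left(- \frac{2444}{300613}\right) = \frac{2444}{300613}$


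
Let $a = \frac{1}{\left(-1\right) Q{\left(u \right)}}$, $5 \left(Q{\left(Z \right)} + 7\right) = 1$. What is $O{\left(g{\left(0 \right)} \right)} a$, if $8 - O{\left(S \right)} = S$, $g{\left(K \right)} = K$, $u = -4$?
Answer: $\frac{20}{17} \approx 1.1765$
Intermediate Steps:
$Q{\left(Z \right)} = - \frac{34}{5}$ ($Q{\left(Z \right)} = -7 + \frac{1}{5} \cdot 1 = -7 + \frac{1}{5} = - \frac{34}{5}$)
$O{\left(S \right)} = 8 - S$
$a = \frac{5}{34}$ ($a = \frac{1}{\left(-1\right) \left(- \frac{34}{5}\right)} = \frac{1}{\frac{34}{5}} = \frac{5}{34} \approx 0.14706$)
$O{\left(g{\left(0 \right)} \right)} a = \left(8 - 0\right) \frac{5}{34} = \left(8 + 0\right) \frac{5}{34} = 8 \cdot \frac{5}{34} = \frac{20}{17}$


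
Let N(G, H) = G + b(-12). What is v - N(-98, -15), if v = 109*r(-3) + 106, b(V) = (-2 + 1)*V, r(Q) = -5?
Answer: -353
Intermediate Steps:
b(V) = -V
N(G, H) = 12 + G (N(G, H) = G - 1*(-12) = G + 12 = 12 + G)
v = -439 (v = 109*(-5) + 106 = -545 + 106 = -439)
v - N(-98, -15) = -439 - (12 - 98) = -439 - 1*(-86) = -439 + 86 = -353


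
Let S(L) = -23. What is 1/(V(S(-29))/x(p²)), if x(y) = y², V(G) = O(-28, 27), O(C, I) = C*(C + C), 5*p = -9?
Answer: 6561/980000 ≈ 0.0066949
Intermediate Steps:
p = -9/5 (p = (⅕)*(-9) = -9/5 ≈ -1.8000)
O(C, I) = 2*C² (O(C, I) = C*(2*C) = 2*C²)
V(G) = 1568 (V(G) = 2*(-28)² = 2*784 = 1568)
1/(V(S(-29))/x(p²)) = 1/(1568/(((-9/5)²)²)) = 1/(1568/((81/25)²)) = 1/(1568/(6561/625)) = 1/(1568*(625/6561)) = 1/(980000/6561) = 6561/980000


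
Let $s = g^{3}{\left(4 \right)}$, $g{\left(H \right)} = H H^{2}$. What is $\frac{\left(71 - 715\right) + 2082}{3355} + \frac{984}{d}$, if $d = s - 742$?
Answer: $\frac{63199566}{146167285} \approx 0.43238$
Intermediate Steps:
$g{\left(H \right)} = H^{3}$
$s = 262144$ ($s = \left(4^{3}\right)^{3} = 64^{3} = 262144$)
$d = 261402$ ($d = 262144 - 742 = 261402$)
$\frac{\left(71 - 715\right) + 2082}{3355} + \frac{984}{d} = \frac{\left(71 - 715\right) + 2082}{3355} + \frac{984}{261402} = \left(-644 + 2082\right) \frac{1}{3355} + 984 \cdot \frac{1}{261402} = 1438 \cdot \frac{1}{3355} + \frac{164}{43567} = \frac{1438}{3355} + \frac{164}{43567} = \frac{63199566}{146167285}$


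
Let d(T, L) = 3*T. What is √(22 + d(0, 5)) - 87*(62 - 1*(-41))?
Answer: -8961 + √22 ≈ -8956.3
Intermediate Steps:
√(22 + d(0, 5)) - 87*(62 - 1*(-41)) = √(22 + 3*0) - 87*(62 - 1*(-41)) = √(22 + 0) - 87*(62 + 41) = √22 - 87*103 = √22 - 8961 = -8961 + √22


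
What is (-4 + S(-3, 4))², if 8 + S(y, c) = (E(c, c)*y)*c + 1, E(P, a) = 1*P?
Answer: 3481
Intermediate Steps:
E(P, a) = P
S(y, c) = -7 + y*c² (S(y, c) = -8 + ((c*y)*c + 1) = -8 + (y*c² + 1) = -8 + (1 + y*c²) = -7 + y*c²)
(-4 + S(-3, 4))² = (-4 + (-7 - 3*4²))² = (-4 + (-7 - 3*16))² = (-4 + (-7 - 48))² = (-4 - 55)² = (-59)² = 3481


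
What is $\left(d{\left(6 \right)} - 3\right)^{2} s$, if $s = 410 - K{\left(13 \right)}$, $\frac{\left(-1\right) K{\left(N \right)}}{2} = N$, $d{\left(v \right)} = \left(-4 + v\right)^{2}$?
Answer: $436$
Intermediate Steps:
$K{\left(N \right)} = - 2 N$
$s = 436$ ($s = 410 - \left(-2\right) 13 = 410 - -26 = 410 + 26 = 436$)
$\left(d{\left(6 \right)} - 3\right)^{2} s = \left(\left(-4 + 6\right)^{2} - 3\right)^{2} \cdot 436 = \left(2^{2} - 3\right)^{2} \cdot 436 = \left(4 - 3\right)^{2} \cdot 436 = 1^{2} \cdot 436 = 1 \cdot 436 = 436$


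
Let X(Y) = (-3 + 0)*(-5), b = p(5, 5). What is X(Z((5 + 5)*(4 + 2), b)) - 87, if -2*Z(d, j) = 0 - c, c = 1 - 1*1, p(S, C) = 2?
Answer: -72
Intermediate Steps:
c = 0 (c = 1 - 1 = 0)
b = 2
Z(d, j) = 0 (Z(d, j) = -(0 - 1*0)/2 = -(0 + 0)/2 = -½*0 = 0)
X(Y) = 15 (X(Y) = -3*(-5) = 15)
X(Z((5 + 5)*(4 + 2), b)) - 87 = 15 - 87 = -72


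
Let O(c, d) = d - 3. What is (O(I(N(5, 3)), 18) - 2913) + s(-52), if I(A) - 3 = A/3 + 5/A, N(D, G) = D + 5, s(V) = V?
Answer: -2950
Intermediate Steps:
N(D, G) = 5 + D
I(A) = 3 + 5/A + A/3 (I(A) = 3 + (A/3 + 5/A) = 3 + (5/A + A/3) = 3 + 5/A + A/3)
O(c, d) = -3 + d
(O(I(N(5, 3)), 18) - 2913) + s(-52) = ((-3 + 18) - 2913) - 52 = (15 - 2913) - 52 = -2898 - 52 = -2950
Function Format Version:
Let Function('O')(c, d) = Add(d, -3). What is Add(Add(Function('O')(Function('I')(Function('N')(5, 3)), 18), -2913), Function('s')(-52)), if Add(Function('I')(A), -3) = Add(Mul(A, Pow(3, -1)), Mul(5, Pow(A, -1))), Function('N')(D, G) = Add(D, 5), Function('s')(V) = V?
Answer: -2950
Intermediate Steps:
Function('N')(D, G) = Add(5, D)
Function('I')(A) = Add(3, Mul(5, Pow(A, -1)), Mul(Rational(1, 3), A)) (Function('I')(A) = Add(3, Add(Mul(A, Pow(3, -1)), Mul(5, Pow(A, -1)))) = Add(3, Add(Mul(A, Rational(1, 3)), Mul(5, Pow(A, -1)))) = Add(3, Add(Mul(Rational(1, 3), A), Mul(5, Pow(A, -1)))) = Add(3, Add(Mul(5, Pow(A, -1)), Mul(Rational(1, 3), A))) = Add(3, Mul(5, Pow(A, -1)), Mul(Rational(1, 3), A)))
Function('O')(c, d) = Add(-3, d)
Add(Add(Function('O')(Function('I')(Function('N')(5, 3)), 18), -2913), Function('s')(-52)) = Add(Add(Add(-3, 18), -2913), -52) = Add(Add(15, -2913), -52) = Add(-2898, -52) = -2950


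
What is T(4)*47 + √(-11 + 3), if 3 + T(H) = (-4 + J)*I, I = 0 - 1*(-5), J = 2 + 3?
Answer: 94 + 2*I*√2 ≈ 94.0 + 2.8284*I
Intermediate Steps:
J = 5
I = 5 (I = 0 + 5 = 5)
T(H) = 2 (T(H) = -3 + (-4 + 5)*5 = -3 + 1*5 = -3 + 5 = 2)
T(4)*47 + √(-11 + 3) = 2*47 + √(-11 + 3) = 94 + √(-8) = 94 + 2*I*√2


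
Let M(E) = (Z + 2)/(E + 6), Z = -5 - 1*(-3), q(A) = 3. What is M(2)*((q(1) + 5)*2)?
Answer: 0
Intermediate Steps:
Z = -2 (Z = -5 + 3 = -2)
M(E) = 0 (M(E) = (-2 + 2)/(E + 6) = 0/(6 + E) = 0)
M(2)*((q(1) + 5)*2) = 0*((3 + 5)*2) = 0*(8*2) = 0*16 = 0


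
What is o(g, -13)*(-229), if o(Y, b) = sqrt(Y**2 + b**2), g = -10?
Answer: -229*sqrt(269) ≈ -3755.9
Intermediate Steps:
o(g, -13)*(-229) = sqrt((-10)**2 + (-13)**2)*(-229) = sqrt(100 + 169)*(-229) = sqrt(269)*(-229) = -229*sqrt(269)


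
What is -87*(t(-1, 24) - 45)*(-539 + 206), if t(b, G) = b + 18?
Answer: -811188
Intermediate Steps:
t(b, G) = 18 + b
-87*(t(-1, 24) - 45)*(-539 + 206) = -87*((18 - 1) - 45)*(-539 + 206) = -87*(17 - 45)*(-333) = -(-2436)*(-333) = -87*9324 = -811188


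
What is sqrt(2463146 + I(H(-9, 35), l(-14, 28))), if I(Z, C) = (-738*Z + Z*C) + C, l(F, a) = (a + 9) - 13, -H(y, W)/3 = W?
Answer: 2*sqrt(634535) ≈ 1593.2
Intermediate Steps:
H(y, W) = -3*W
l(F, a) = -4 + a (l(F, a) = (9 + a) - 13 = -4 + a)
I(Z, C) = C - 738*Z + C*Z (I(Z, C) = (-738*Z + C*Z) + C = C - 738*Z + C*Z)
sqrt(2463146 + I(H(-9, 35), l(-14, 28))) = sqrt(2463146 + ((-4 + 28) - (-2214)*35 + (-4 + 28)*(-3*35))) = sqrt(2463146 + (24 - 738*(-105) + 24*(-105))) = sqrt(2463146 + (24 + 77490 - 2520)) = sqrt(2463146 + 74994) = sqrt(2538140) = 2*sqrt(634535)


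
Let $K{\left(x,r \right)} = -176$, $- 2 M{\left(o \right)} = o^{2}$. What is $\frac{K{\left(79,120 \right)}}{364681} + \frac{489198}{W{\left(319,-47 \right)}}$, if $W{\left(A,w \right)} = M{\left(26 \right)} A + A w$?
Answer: $- \frac{178422831278}{44788297015} \approx -3.9837$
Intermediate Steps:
$M{\left(o \right)} = - \frac{o^{2}}{2}$
$W{\left(A,w \right)} = - 338 A + A w$ ($W{\left(A,w \right)} = - \frac{26^{2}}{2} A + A w = \left(- \frac{1}{2}\right) 676 A + A w = - 338 A + A w$)
$\frac{K{\left(79,120 \right)}}{364681} + \frac{489198}{W{\left(319,-47 \right)}} = - \frac{176}{364681} + \frac{489198}{319 \left(-338 - 47\right)} = \left(-176\right) \frac{1}{364681} + \frac{489198}{319 \left(-385\right)} = - \frac{176}{364681} + \frac{489198}{-122815} = - \frac{176}{364681} + 489198 \left(- \frac{1}{122815}\right) = - \frac{176}{364681} - \frac{489198}{122815} = - \frac{178422831278}{44788297015}$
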